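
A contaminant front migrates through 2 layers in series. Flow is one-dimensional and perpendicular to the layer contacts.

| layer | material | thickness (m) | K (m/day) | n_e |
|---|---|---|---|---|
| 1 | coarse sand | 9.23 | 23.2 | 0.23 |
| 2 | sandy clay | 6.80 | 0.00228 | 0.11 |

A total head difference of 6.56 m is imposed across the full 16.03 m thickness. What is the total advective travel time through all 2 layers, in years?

3.57

With flow normal to the layers, continuity requires the same specific discharge q through every layer.
Σ(b_i/K_i) = 9.23/23.2 + 6.80/0.00228 = 2983 d.
q = Δh / Σ(b_i/K_i) = 6.56 / 2983 = 0.002199 m/day.
In each layer the seepage velocity is v_i = q/n_i, so the layer transit time is t_i = b_i·n_i / q:
  layer 1 (coarse sand): t_1 = 9.23 × 0.23 / 0.002199 = 965.3 d
  layer 2 (sandy clay): t_2 = 6.80 × 0.11 / 0.002199 = 340.1 d
Total t = Σ t_i = 1305 days = 3.574 years.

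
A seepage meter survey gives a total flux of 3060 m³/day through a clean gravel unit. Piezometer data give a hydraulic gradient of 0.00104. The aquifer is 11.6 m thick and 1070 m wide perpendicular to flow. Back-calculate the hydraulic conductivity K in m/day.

237

Cross-sectional area A = 1070 × 11.6 = 12412 m².
Hydraulic gradient i = 0.00104.
From Q = K·A·i, K = Q / (A·i) = 3060 / (12412 × 0.001040) = 237.1 m/day.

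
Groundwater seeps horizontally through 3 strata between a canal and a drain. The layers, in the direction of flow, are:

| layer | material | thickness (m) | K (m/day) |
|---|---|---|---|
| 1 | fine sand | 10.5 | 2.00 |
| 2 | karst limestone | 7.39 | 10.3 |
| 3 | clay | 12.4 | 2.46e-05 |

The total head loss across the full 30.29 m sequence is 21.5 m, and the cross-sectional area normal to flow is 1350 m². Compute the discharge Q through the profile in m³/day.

Flow is perpendicular to layering, so the layers act in series and the equivalent K is the thickness-weighted harmonic mean.
Total thickness L = 10.5 + 7.39 + 12.4 = 30.29 m.
Σ(b_i/K_i) = 10.5/2.00 + 7.39/10.3 + 12.4/2.46e-05 = 5.041e+05 d.
K_eq = L / Σ(b_i/K_i) = 30.29 / 5.041e+05 = 6.009e-05 m/day.
Q = K_eq · A · (Δh/L) = 6.009e-05 × 1350 × (21.5/30.29) = 0.05758 m³/day.

0.0576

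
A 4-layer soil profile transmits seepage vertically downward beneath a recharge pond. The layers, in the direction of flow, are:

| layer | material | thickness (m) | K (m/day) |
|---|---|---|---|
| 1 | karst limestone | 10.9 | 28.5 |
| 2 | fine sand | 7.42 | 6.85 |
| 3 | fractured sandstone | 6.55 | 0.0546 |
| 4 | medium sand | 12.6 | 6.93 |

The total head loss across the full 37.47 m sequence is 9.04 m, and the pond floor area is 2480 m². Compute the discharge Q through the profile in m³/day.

182

Flow is perpendicular to layering, so the layers act in series and the equivalent K is the thickness-weighted harmonic mean.
Total thickness L = 10.9 + 7.42 + 6.55 + 12.6 = 37.47 m.
Σ(b_i/K_i) = 10.9/28.5 + 7.42/6.85 + 6.55/0.0546 + 12.6/6.93 = 123.2 d.
K_eq = L / Σ(b_i/K_i) = 37.47 / 123.2 = 0.3040 m/day.
Q = K_eq · A · (Δh/L) = 0.3040 × 2480 × (9.04/37.47) = 181.9 m³/day.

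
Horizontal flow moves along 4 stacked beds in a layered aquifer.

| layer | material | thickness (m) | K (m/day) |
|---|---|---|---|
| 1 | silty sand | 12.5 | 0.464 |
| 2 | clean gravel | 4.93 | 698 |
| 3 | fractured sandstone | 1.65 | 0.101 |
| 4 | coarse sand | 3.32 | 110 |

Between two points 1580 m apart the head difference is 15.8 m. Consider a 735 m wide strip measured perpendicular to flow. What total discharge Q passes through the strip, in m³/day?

28000

Flow is parallel to layering, so each bed carries its own Darcy discharge and the transmissivities add.
Σ(K_i·b_i) = 0.464×12.5 + 698×4.93 + 0.101×1.65 + 110×3.32 = 3812 m²/day.
Hydraulic gradient i = Δh / L = 15.8 / 1580 = 0.01000.
Q = Σ(K_i·b_i) · W · i = 3812 × 735 × 0.01000 = 28020 m³/day.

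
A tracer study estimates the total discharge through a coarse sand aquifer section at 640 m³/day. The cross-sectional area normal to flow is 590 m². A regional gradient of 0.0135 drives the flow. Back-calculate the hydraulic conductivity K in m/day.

80.4

Hydraulic gradient i = 0.0135.
From Q = K·A·i, K = Q / (A·i) = 640 / (590.0 × 0.01350) = 80.35 m/day.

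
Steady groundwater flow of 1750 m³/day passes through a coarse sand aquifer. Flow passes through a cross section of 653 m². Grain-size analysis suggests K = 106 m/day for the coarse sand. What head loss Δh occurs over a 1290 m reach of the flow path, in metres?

32.6

From Q = K·A·i, i = Q / (K·A) = 1750 / (106.0 × 653.0) = 0.02528.
Head loss Δh = i · L = 0.02528 × 1290 = 32.61 m.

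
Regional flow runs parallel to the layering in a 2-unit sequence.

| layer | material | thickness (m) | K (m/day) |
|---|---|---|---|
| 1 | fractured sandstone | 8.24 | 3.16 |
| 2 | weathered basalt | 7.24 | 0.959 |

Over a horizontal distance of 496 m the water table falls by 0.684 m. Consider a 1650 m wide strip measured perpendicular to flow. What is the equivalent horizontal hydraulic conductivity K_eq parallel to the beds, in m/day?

Flow is parallel to layering, so each bed carries its own Darcy discharge and the transmissivities add.
Σ(K_i·b_i) = 3.16×8.24 + 0.959×7.24 = 32.98 m²/day.
Total thickness b = 15.48 m, so K_eq = Σ(K_i·b_i)/b = 2.131 m/day.

2.13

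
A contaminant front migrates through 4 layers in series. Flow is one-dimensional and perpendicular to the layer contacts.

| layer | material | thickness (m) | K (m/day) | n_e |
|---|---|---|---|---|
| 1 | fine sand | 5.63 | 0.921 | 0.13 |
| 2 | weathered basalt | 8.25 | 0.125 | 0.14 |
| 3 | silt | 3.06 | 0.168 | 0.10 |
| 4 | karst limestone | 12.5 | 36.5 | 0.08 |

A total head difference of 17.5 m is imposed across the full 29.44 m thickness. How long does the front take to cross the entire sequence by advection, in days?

16.5

With flow normal to the layers, continuity requires the same specific discharge q through every layer.
Σ(b_i/K_i) = 5.63/0.921 + 8.25/0.125 + 3.06/0.168 + 12.5/36.5 = 90.67 d.
q = Δh / Σ(b_i/K_i) = 17.5 / 90.67 = 0.1930 m/day.
In each layer the seepage velocity is v_i = q/n_i, so the layer transit time is t_i = b_i·n_i / q:
  layer 1 (fine sand): t_1 = 5.63 × 0.13 / 0.1930 = 3.792 d
  layer 2 (weathered basalt): t_2 = 8.25 × 0.14 / 0.1930 = 5.984 d
  layer 3 (silt): t_3 = 3.06 × 0.10 / 0.1930 = 1.585 d
  layer 4 (karst limestone): t_4 = 12.5 × 0.08 / 0.1930 = 5.181 d
Total t = Σ t_i = 16.54 days.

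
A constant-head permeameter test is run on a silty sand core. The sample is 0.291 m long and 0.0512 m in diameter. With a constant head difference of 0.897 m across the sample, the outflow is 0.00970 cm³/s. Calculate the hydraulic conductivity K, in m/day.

Cross-sectional area A = π·(d/2)² = π × (0.0512/2)² = 0.002059 m².
Convert discharge: 0.00970 cm³/s = 9.700e-09 m³/s.
Darcy's law rearranged: K = Q·L / (A·Δh) = 9.700e-09 × 0.291 / (0.002059 × 0.897) = 1.528e-06 m/s = 0.1321 m/day.

0.132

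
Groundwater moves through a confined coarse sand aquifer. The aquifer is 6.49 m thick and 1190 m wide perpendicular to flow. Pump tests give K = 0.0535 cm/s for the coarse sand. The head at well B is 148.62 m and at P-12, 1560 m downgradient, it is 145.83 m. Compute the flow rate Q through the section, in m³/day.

638

Convert K: 0.0535 cm/s × 864 = 46.22 m/day.
Cross-sectional area A = 1190 × 6.49 = 7723 m².
Hydraulic gradient i = (148.62 − 145.83) / 1560 = 2.79 / 1560 = 0.001788.
Darcy's law: Q = K · A · i = 46.22 × 7723 × 0.001788 = 638.5 m³/day.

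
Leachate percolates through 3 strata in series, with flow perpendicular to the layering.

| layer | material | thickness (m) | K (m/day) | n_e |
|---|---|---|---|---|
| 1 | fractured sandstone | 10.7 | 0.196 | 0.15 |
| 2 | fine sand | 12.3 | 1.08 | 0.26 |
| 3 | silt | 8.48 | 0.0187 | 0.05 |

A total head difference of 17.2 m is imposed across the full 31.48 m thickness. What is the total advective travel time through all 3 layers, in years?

With flow normal to the layers, continuity requires the same specific discharge q through every layer.
Σ(b_i/K_i) = 10.7/0.196 + 12.3/1.08 + 8.48/0.0187 = 519.5 d.
q = Δh / Σ(b_i/K_i) = 17.2 / 519.5 = 0.03311 m/day.
In each layer the seepage velocity is v_i = q/n_i, so the layer transit time is t_i = b_i·n_i / q:
  layer 1 (fractured sandstone): t_1 = 10.7 × 0.15 / 0.03311 = 48.47 d
  layer 2 (fine sand): t_2 = 12.3 × 0.26 / 0.03311 = 96.58 d
  layer 3 (silt): t_3 = 8.48 × 0.05 / 0.03311 = 12.81 d
Total t = Σ t_i = 157.9 days = 0.4322 years.

0.432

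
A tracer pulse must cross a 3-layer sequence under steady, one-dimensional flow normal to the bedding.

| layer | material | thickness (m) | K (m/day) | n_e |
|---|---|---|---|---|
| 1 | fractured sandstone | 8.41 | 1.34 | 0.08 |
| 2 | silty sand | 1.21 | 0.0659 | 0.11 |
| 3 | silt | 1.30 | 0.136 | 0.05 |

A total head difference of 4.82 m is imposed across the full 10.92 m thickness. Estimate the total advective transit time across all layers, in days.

With flow normal to the layers, continuity requires the same specific discharge q through every layer.
Σ(b_i/K_i) = 8.41/1.34 + 1.21/0.0659 + 1.30/0.136 = 34.20 d.
q = Δh / Σ(b_i/K_i) = 4.82 / 34.20 = 0.1410 m/day.
In each layer the seepage velocity is v_i = q/n_i, so the layer transit time is t_i = b_i·n_i / q:
  layer 1 (fractured sandstone): t_1 = 8.41 × 0.08 / 0.1410 = 4.773 d
  layer 2 (silty sand): t_2 = 1.21 × 0.11 / 0.1410 = 0.9443 d
  layer 3 (silt): t_3 = 1.30 × 0.05 / 0.1410 = 0.4612 d
Total t = Σ t_i = 6.179 days.

6.18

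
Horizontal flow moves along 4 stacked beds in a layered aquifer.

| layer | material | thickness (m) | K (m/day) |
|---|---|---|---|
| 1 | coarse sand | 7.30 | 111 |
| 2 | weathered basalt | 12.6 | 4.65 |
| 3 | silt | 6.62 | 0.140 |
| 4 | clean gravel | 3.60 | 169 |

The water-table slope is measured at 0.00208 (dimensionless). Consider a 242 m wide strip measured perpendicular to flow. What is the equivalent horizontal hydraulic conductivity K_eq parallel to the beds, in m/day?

Flow is parallel to layering, so each bed carries its own Darcy discharge and the transmissivities add.
Σ(K_i·b_i) = 111×7.30 + 4.65×12.6 + 0.140×6.62 + 169×3.60 = 1478 m²/day.
Total thickness b = 30.12 m, so K_eq = Σ(K_i·b_i)/b = 49.08 m/day.

49.1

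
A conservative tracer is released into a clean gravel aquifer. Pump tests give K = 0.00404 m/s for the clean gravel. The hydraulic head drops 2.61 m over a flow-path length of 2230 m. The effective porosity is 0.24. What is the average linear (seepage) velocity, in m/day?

Convert K: 0.00404 m/s × 86400 = 349.1 m/day.
Hydraulic gradient i = Δh / L = 2.61 / 2230 = 0.001170.
Darcy flux q = K · i = 349.1 × 0.001170 = 0.4085 m/day.
Seepage velocity v = q / n_e = 0.4085 / 0.24 = 1.702 m/day.

1.70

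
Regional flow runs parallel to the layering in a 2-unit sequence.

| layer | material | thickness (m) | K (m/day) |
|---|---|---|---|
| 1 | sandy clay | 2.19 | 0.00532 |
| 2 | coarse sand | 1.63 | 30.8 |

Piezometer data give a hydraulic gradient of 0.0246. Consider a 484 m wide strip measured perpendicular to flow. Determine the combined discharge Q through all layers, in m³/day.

Flow is parallel to layering, so each bed carries its own Darcy discharge and the transmissivities add.
Σ(K_i·b_i) = 0.00532×2.19 + 30.8×1.63 = 50.22 m²/day.
Hydraulic gradient i = 0.0246.
Q = Σ(K_i·b_i) · W · i = 50.22 × 484 × 0.02460 = 597.9 m³/day.

598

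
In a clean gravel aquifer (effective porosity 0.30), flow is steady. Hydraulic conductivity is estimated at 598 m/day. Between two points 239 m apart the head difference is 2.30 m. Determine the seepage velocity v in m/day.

Hydraulic gradient i = Δh / L = 2.30 / 239 = 0.009623.
Darcy flux q = K · i = 598.0 × 0.009623 = 5.755 m/day.
Seepage velocity v = q / n_e = 5.755 / 0.30 = 19.18 m/day.

19.2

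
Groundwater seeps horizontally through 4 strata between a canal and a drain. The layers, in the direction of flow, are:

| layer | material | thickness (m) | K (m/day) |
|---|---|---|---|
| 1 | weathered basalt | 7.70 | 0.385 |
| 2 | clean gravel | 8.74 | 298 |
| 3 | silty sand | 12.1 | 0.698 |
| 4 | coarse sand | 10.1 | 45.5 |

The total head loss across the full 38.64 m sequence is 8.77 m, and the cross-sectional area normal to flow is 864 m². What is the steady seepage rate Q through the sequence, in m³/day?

Flow is perpendicular to layering, so the layers act in series and the equivalent K is the thickness-weighted harmonic mean.
Total thickness L = 7.70 + 8.74 + 12.1 + 10.1 = 38.64 m.
Σ(b_i/K_i) = 7.70/0.385 + 8.74/298 + 12.1/0.698 + 10.1/45.5 = 37.59 d.
K_eq = L / Σ(b_i/K_i) = 38.64 / 37.59 = 1.028 m/day.
Q = K_eq · A · (Δh/L) = 1.028 × 864 × (8.77/38.64) = 201.6 m³/day.

202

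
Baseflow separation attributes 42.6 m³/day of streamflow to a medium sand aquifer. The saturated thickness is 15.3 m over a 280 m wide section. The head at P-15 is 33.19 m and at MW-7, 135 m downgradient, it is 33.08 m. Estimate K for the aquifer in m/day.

Cross-sectional area A = 280 × 15.3 = 4284 m².
Hydraulic gradient i = (33.19 − 33.08) / 135 = 0.11 / 135 = 0.0008148.
From Q = K·A·i, K = Q / (A·i) = 42.6 / (4284 × 0.0008148) = 12.20 m/day.

12.2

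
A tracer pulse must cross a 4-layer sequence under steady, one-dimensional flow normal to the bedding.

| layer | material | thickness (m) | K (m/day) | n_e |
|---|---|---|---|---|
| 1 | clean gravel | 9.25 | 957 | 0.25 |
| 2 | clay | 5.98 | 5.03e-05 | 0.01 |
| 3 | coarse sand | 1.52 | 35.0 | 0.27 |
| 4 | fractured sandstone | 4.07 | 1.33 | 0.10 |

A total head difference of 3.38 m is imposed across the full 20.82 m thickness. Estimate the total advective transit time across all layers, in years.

With flow normal to the layers, continuity requires the same specific discharge q through every layer.
Σ(b_i/K_i) = 9.25/957 + 5.98/5.03e-05 + 1.52/35.0 + 4.07/1.33 = 1.189e+05 d.
q = Δh / Σ(b_i/K_i) = 3.38 / 1.189e+05 = 2.843e-05 m/day.
In each layer the seepage velocity is v_i = q/n_i, so the layer transit time is t_i = b_i·n_i / q:
  layer 1 (clean gravel): t_1 = 9.25 × 0.25 / 2.843e-05 = 81341 d
  layer 2 (clay): t_2 = 5.98 × 0.01 / 2.843e-05 = 2103 d
  layer 3 (coarse sand): t_3 = 1.52 × 0.27 / 2.843e-05 = 14436 d
  layer 4 (fractured sandstone): t_4 = 4.07 × 0.10 / 2.843e-05 = 14316 d
Total t = Σ t_i = 1.122e+05 days = 307.2 years.

307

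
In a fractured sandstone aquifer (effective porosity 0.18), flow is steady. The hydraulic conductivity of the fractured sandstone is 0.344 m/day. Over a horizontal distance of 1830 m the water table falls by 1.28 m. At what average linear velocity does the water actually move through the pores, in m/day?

0.00134

Hydraulic gradient i = Δh / L = 1.28 / 1830 = 0.0006995.
Darcy flux q = K · i = 0.3440 × 0.0006995 = 0.0002406 m/day.
Seepage velocity v = q / n_e = 0.0002406 / 0.18 = 0.001337 m/day.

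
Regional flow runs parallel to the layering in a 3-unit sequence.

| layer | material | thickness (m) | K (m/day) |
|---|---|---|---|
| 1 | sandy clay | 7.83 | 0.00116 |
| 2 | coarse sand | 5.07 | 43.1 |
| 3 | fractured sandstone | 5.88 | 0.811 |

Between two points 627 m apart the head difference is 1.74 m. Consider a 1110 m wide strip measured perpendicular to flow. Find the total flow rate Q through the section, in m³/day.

688

Flow is parallel to layering, so each bed carries its own Darcy discharge and the transmissivities add.
Σ(K_i·b_i) = 0.00116×7.83 + 43.1×5.07 + 0.811×5.88 = 223.3 m²/day.
Hydraulic gradient i = Δh / L = 1.74 / 627 = 0.002775.
Q = Σ(K_i·b_i) · W · i = 223.3 × 1110 × 0.002775 = 687.8 m³/day.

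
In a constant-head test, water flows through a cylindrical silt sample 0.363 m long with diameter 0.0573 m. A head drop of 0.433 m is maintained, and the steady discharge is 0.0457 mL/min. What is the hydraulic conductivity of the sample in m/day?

0.0214

Cross-sectional area A = π·(d/2)² = π × (0.0573/2)² = 0.002579 m².
Convert discharge: 0.0457 mL/min = 7.617e-10 m³/s.
Darcy's law rearranged: K = Q·L / (A·Δh) = 7.617e-10 × 0.363 / (0.002579 × 0.433) = 2.476e-07 m/s = 0.02139 m/day.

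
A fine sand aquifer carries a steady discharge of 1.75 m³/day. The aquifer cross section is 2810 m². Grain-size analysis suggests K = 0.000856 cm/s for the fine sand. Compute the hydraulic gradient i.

0.000842

Convert K: 0.000856 cm/s × 864 = 0.7396 m/day.
From Q = K·A·i, i = Q / (K·A) = 1.75 / (0.7396 × 2810) = 0.0008421.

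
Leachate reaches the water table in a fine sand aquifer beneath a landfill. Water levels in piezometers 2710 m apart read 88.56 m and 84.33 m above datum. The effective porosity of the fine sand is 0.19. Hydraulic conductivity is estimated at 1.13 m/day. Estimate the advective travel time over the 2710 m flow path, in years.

Hydraulic gradient i = (88.56 − 84.33) / 2710 = 4.23 / 2710 = 0.001561.
Darcy flux q = K · i = 1.130 × 0.001561 = 0.001764 m/day.
Seepage velocity v = q / n_e = 0.001764 / 0.19 = 0.009283 m/day.
Travel time t = L / v = 2710 / 0.009283 = 2.919e+05 days = 799.3 years.

799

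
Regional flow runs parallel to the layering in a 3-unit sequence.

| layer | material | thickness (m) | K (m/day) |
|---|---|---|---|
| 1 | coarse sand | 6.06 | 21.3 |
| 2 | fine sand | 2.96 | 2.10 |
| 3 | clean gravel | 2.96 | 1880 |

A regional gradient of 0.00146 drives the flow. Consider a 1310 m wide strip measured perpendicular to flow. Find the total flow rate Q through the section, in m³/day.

10900

Flow is parallel to layering, so each bed carries its own Darcy discharge and the transmissivities add.
Σ(K_i·b_i) = 21.3×6.06 + 2.10×2.96 + 1880×2.96 = 5700 m²/day.
Hydraulic gradient i = 0.00146.
Q = Σ(K_i·b_i) · W · i = 5700 × 1310 × 0.001460 = 10902 m³/day.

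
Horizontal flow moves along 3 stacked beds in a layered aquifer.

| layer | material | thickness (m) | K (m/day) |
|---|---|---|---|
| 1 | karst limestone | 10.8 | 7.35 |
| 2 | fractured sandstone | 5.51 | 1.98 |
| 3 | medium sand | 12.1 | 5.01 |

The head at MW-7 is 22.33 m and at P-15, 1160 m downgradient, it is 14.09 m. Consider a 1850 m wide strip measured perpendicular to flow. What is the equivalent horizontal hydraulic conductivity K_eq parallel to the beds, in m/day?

5.31

Flow is parallel to layering, so each bed carries its own Darcy discharge and the transmissivities add.
Σ(K_i·b_i) = 7.35×10.8 + 1.98×5.51 + 5.01×12.1 = 150.9 m²/day.
Total thickness b = 28.41 m, so K_eq = Σ(K_i·b_i)/b = 5.312 m/day.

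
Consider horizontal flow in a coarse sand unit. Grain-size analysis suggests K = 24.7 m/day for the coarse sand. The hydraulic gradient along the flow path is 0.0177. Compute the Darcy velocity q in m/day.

Hydraulic gradient i = 0.0177.
Specific discharge q = K · i = 24.70 × 0.01770 = 0.4372 m/day.

0.437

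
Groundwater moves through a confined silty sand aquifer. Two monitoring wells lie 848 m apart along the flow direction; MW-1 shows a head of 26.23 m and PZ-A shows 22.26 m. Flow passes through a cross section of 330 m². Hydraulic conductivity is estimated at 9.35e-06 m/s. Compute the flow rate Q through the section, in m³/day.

Convert K: 9.35e-06 m/s × 86400 = 0.8078 m/day.
Hydraulic gradient i = (26.23 − 22.26) / 848 = 3.97 / 848 = 0.004682.
Darcy's law: Q = K · A · i = 0.8078 × 330.0 × 0.004682 = 1.248 m³/day.

1.25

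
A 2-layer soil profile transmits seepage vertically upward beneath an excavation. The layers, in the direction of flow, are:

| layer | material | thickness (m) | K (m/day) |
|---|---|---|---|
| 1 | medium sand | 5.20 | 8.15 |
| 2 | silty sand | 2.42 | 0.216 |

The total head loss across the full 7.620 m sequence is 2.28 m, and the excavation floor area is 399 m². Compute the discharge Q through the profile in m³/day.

Flow is perpendicular to layering, so the layers act in series and the equivalent K is the thickness-weighted harmonic mean.
Total thickness L = 5.20 + 2.42 = 7.620 m.
Σ(b_i/K_i) = 5.20/8.15 + 2.42/0.216 = 11.84 d.
K_eq = L / Σ(b_i/K_i) = 7.620 / 11.84 = 0.6435 m/day.
Q = K_eq · A · (Δh/L) = 0.6435 × 399 × (2.28/7.620) = 76.82 m³/day.

76.8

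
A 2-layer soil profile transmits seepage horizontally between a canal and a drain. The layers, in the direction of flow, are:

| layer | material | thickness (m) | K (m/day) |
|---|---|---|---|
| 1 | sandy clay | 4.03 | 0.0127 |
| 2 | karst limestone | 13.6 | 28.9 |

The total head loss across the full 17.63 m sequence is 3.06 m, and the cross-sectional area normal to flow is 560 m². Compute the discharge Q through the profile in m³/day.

5.39

Flow is perpendicular to layering, so the layers act in series and the equivalent K is the thickness-weighted harmonic mean.
Total thickness L = 4.03 + 13.6 = 17.63 m.
Σ(b_i/K_i) = 4.03/0.0127 + 13.6/28.9 = 317.8 d.
K_eq = L / Σ(b_i/K_i) = 17.63 / 317.8 = 0.05548 m/day.
Q = K_eq · A · (Δh/L) = 0.05548 × 560 × (3.06/17.63) = 5.392 m³/day.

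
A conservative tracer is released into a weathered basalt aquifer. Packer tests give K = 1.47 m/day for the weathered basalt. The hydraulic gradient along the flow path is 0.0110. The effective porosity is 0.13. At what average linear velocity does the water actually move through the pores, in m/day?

0.124

Hydraulic gradient i = 0.0110.
Darcy flux q = K · i = 1.470 × 0.01100 = 0.01617 m/day.
Seepage velocity v = q / n_e = 0.01617 / 0.13 = 0.1244 m/day.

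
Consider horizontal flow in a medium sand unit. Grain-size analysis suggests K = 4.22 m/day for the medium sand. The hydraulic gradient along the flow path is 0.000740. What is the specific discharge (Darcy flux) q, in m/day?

0.00312

Hydraulic gradient i = 0.000740.
Specific discharge q = K · i = 4.220 × 0.0007400 = 0.003123 m/day.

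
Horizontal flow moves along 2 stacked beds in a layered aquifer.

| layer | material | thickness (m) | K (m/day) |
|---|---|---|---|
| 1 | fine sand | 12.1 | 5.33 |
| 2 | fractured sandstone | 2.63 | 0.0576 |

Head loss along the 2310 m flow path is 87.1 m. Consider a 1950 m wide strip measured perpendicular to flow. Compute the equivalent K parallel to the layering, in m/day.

4.39

Flow is parallel to layering, so each bed carries its own Darcy discharge and the transmissivities add.
Σ(K_i·b_i) = 5.33×12.1 + 0.0576×2.63 = 64.64 m²/day.
Total thickness b = 14.73 m, so K_eq = Σ(K_i·b_i)/b = 4.389 m/day.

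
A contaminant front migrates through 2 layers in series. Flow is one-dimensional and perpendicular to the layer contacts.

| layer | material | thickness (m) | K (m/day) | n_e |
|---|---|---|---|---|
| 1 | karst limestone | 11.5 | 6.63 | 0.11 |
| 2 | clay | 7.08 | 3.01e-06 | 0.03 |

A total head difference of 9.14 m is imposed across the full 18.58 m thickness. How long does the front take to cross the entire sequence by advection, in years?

1040

With flow normal to the layers, continuity requires the same specific discharge q through every layer.
Σ(b_i/K_i) = 11.5/6.63 + 7.08/3.01e-06 = 2.352e+06 d.
q = Δh / Σ(b_i/K_i) = 9.14 / 2.352e+06 = 3.886e-06 m/day.
In each layer the seepage velocity is v_i = q/n_i, so the layer transit time is t_i = b_i·n_i / q:
  layer 1 (karst limestone): t_1 = 11.5 × 0.11 / 3.886e-06 = 3.255e+05 d
  layer 2 (clay): t_2 = 7.08 × 0.03 / 3.886e-06 = 54661 d
Total t = Σ t_i = 3.802e+05 days = 1041 years.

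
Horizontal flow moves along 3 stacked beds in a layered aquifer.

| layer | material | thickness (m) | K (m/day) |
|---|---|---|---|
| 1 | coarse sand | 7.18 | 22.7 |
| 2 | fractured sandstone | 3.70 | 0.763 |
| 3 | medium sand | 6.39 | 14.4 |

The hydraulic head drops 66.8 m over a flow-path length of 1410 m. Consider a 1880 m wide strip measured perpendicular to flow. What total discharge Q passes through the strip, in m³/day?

23000

Flow is parallel to layering, so each bed carries its own Darcy discharge and the transmissivities add.
Σ(K_i·b_i) = 22.7×7.18 + 0.763×3.70 + 14.4×6.39 = 257.8 m²/day.
Hydraulic gradient i = Δh / L = 66.8 / 1410 = 0.04738.
Q = Σ(K_i·b_i) · W · i = 257.8 × 1880 × 0.04738 = 22964 m³/day.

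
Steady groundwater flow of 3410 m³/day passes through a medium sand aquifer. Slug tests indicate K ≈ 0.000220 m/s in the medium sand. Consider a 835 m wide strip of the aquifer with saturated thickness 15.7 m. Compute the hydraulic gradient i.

0.0137

Convert K: 0.000220 m/s × 86400 = 19.01 m/day.
Cross-sectional area A = 835 × 15.7 = 13110 m².
From Q = K·A·i, i = Q / (K·A) = 3410 / (19.01 × 13110) = 0.01368.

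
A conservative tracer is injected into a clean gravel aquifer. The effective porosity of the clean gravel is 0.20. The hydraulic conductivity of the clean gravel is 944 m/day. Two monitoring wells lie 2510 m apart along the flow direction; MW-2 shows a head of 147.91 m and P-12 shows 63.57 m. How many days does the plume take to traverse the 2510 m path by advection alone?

15.8

Hydraulic gradient i = (147.91 − 63.57) / 2510 = 84.34 / 2510 = 0.03360.
Darcy flux q = K · i = 944.0 × 0.03360 = 31.72 m/day.
Seepage velocity v = q / n_e = 31.72 / 0.20 = 158.6 m/day.
Travel time t = L / v = 2510 / 158.6 = 15.83 days.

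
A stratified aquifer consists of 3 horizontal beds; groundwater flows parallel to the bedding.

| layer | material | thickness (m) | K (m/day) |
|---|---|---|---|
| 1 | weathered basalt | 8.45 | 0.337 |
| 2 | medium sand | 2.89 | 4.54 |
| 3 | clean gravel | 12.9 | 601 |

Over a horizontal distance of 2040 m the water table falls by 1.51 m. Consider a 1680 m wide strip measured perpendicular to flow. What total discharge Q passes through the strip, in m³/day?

Flow is parallel to layering, so each bed carries its own Darcy discharge and the transmissivities add.
Σ(K_i·b_i) = 0.337×8.45 + 4.54×2.89 + 601×12.9 = 7769 m²/day.
Hydraulic gradient i = Δh / L = 1.51 / 2040 = 0.0007402.
Q = Σ(K_i·b_i) · W · i = 7769 × 1680 × 0.0007402 = 9661 m³/day.

9660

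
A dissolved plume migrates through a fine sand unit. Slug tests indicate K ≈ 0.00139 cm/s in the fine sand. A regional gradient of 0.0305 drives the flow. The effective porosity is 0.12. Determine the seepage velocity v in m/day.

Convert K: 0.00139 cm/s × 864 = 1.201 m/day.
Hydraulic gradient i = 0.0305.
Darcy flux q = K · i = 1.201 × 0.03050 = 0.03663 m/day.
Seepage velocity v = q / n_e = 0.03663 / 0.12 = 0.3052 m/day.

0.305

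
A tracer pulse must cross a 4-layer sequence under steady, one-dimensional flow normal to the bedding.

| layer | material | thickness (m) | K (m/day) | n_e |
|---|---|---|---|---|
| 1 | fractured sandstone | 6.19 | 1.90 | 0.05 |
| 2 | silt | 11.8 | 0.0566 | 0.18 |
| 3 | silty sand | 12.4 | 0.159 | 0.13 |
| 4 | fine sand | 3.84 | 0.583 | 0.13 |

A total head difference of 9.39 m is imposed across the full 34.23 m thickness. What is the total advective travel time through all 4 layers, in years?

With flow normal to the layers, continuity requires the same specific discharge q through every layer.
Σ(b_i/K_i) = 6.19/1.90 + 11.8/0.0566 + 12.4/0.159 + 3.84/0.583 = 296.3 d.
q = Δh / Σ(b_i/K_i) = 9.39 / 296.3 = 0.03169 m/day.
In each layer the seepage velocity is v_i = q/n_i, so the layer transit time is t_i = b_i·n_i / q:
  layer 1 (fractured sandstone): t_1 = 6.19 × 0.05 / 0.03169 = 9.767 d
  layer 2 (silt): t_2 = 11.8 × 0.18 / 0.03169 = 67.03 d
  layer 3 (silty sand): t_3 = 12.4 × 0.13 / 0.03169 = 50.87 d
  layer 4 (fine sand): t_4 = 3.84 × 0.13 / 0.03169 = 15.75 d
Total t = Σ t_i = 143.4 days = 0.3926 years.

0.393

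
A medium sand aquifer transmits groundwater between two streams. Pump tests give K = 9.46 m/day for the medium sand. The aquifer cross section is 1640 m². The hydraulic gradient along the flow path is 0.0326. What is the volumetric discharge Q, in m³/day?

506

Hydraulic gradient i = 0.0326.
Darcy's law: Q = K · A · i = 9.460 × 1640 × 0.03260 = 505.8 m³/day.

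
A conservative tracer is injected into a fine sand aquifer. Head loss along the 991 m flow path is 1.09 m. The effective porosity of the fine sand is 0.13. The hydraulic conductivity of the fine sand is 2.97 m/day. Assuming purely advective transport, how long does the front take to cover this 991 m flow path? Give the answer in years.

Hydraulic gradient i = Δh / L = 1.09 / 991 = 0.001100.
Darcy flux q = K · i = 2.970 × 0.001100 = 0.003267 m/day.
Seepage velocity v = q / n_e = 0.003267 / 0.13 = 0.02513 m/day.
Travel time t = L / v = 991 / 0.02513 = 39437 days = 108.0 years.

108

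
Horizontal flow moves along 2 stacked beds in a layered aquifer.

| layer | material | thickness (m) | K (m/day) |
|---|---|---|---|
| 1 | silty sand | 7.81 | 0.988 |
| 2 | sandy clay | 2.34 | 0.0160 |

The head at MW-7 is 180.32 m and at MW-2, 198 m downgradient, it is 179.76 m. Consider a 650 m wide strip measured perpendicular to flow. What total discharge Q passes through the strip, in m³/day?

14.3

Flow is parallel to layering, so each bed carries its own Darcy discharge and the transmissivities add.
Σ(K_i·b_i) = 0.988×7.81 + 0.0160×2.34 = 7.754 m²/day.
Hydraulic gradient i = (180.32 − 179.76) / 198 = 0.56 / 198 = 0.002828.
Q = Σ(K_i·b_i) · W · i = 7.754 × 650 × 0.002828 = 14.25 m³/day.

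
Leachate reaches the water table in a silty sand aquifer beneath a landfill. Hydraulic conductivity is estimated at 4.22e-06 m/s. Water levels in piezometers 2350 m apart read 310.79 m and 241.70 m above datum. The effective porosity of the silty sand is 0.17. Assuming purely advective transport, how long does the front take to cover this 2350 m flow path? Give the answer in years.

102

Convert K: 4.22e-06 m/s × 86400 = 0.3646 m/day.
Hydraulic gradient i = (310.79 − 241.70) / 2350 = 69.09 / 2350 = 0.02940.
Darcy flux q = K · i = 0.3646 × 0.02940 = 0.01072 m/day.
Seepage velocity v = q / n_e = 0.01072 / 0.17 = 0.06306 m/day.
Travel time t = L / v = 2350 / 0.06306 = 37269 days = 102.0 years.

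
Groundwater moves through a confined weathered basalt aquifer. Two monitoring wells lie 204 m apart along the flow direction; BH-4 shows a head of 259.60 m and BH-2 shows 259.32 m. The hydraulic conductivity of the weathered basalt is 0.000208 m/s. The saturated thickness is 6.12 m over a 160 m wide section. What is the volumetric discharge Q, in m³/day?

24.2

Convert K: 0.000208 m/s × 86400 = 17.97 m/day.
Cross-sectional area A = 160 × 6.12 = 979.2 m².
Hydraulic gradient i = (259.60 − 259.32) / 204 = 0.28 / 204 = 0.001373.
Darcy's law: Q = K · A · i = 17.97 × 979.2 × 0.001373 = 24.15 m³/day.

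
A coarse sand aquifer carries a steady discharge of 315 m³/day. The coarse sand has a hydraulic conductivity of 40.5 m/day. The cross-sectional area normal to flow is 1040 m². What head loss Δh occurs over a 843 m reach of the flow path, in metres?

From Q = K·A·i, i = Q / (K·A) = 315 / (40.50 × 1040) = 0.007479.
Head loss Δh = i · L = 0.007479 × 843 = 6.304 m.

6.30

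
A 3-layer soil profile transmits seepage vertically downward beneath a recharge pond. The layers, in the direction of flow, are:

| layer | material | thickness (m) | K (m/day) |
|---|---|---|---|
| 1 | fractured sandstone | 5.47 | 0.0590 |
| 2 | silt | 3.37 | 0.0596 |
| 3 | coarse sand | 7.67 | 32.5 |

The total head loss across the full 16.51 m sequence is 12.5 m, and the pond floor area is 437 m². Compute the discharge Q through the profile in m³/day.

Flow is perpendicular to layering, so the layers act in series and the equivalent K is the thickness-weighted harmonic mean.
Total thickness L = 5.47 + 3.37 + 7.67 = 16.51 m.
Σ(b_i/K_i) = 5.47/0.0590 + 3.37/0.0596 + 7.67/32.5 = 149.5 d.
K_eq = L / Σ(b_i/K_i) = 16.51 / 149.5 = 0.1104 m/day.
Q = K_eq · A · (Δh/L) = 0.1104 × 437 × (12.5/16.51) = 36.54 m³/day.

36.5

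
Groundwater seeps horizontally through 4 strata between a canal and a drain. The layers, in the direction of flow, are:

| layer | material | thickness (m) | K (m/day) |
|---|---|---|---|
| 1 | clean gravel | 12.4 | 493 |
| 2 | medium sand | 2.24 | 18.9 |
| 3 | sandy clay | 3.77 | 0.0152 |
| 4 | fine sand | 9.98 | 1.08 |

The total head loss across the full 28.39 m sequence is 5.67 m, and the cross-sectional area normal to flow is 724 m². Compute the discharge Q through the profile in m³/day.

Flow is perpendicular to layering, so the layers act in series and the equivalent K is the thickness-weighted harmonic mean.
Total thickness L = 12.4 + 2.24 + 3.77 + 9.98 = 28.39 m.
Σ(b_i/K_i) = 12.4/493 + 2.24/18.9 + 3.77/0.0152 + 9.98/1.08 = 257.4 d.
K_eq = L / Σ(b_i/K_i) = 28.39 / 257.4 = 0.1103 m/day.
Q = K_eq · A · (Δh/L) = 0.1103 × 724 × (5.67/28.39) = 15.95 m³/day.

15.9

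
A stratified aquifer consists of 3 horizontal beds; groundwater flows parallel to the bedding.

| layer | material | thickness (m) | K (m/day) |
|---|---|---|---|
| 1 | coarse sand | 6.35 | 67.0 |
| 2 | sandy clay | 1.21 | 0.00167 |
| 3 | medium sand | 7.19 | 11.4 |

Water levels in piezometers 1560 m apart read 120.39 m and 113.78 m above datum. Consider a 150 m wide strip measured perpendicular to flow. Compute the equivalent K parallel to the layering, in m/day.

34.4

Flow is parallel to layering, so each bed carries its own Darcy discharge and the transmissivities add.
Σ(K_i·b_i) = 67.0×6.35 + 0.00167×1.21 + 11.4×7.19 = 507.4 m²/day.
Total thickness b = 14.75 m, so K_eq = Σ(K_i·b_i)/b = 34.40 m/day.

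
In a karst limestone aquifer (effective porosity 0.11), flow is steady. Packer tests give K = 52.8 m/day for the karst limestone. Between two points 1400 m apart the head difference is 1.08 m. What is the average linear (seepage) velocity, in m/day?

Hydraulic gradient i = Δh / L = 1.08 / 1400 = 0.0007714.
Darcy flux q = K · i = 52.80 × 0.0007714 = 0.04073 m/day.
Seepage velocity v = q / n_e = 0.04073 / 0.11 = 0.3703 m/day.

0.370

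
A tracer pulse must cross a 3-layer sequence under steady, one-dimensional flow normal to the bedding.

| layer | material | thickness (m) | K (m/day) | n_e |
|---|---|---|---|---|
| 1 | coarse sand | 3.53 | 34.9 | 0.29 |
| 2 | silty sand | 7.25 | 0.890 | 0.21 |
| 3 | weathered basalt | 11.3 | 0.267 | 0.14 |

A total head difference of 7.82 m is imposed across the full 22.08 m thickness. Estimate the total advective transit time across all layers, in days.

26.7

With flow normal to the layers, continuity requires the same specific discharge q through every layer.
Σ(b_i/K_i) = 3.53/34.9 + 7.25/0.890 + 11.3/0.267 = 50.57 d.
q = Δh / Σ(b_i/K_i) = 7.82 / 50.57 = 0.1546 m/day.
In each layer the seepage velocity is v_i = q/n_i, so the layer transit time is t_i = b_i·n_i / q:
  layer 1 (coarse sand): t_1 = 3.53 × 0.29 / 0.1546 = 6.620 d
  layer 2 (silty sand): t_2 = 7.25 × 0.21 / 0.1546 = 9.845 d
  layer 3 (weathered basalt): t_3 = 11.3 × 0.14 / 0.1546 = 10.23 d
Total t = Σ t_i = 26.70 days.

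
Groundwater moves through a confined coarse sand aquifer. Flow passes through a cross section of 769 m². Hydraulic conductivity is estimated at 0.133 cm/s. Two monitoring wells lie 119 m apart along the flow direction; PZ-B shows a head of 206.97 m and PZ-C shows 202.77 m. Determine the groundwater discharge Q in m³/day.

3120

Convert K: 0.133 cm/s × 864 = 114.9 m/day.
Hydraulic gradient i = (206.97 − 202.77) / 119 = 4.2 / 119 = 0.03529.
Darcy's law: Q = K · A · i = 114.9 × 769.0 × 0.03529 = 3119 m³/day.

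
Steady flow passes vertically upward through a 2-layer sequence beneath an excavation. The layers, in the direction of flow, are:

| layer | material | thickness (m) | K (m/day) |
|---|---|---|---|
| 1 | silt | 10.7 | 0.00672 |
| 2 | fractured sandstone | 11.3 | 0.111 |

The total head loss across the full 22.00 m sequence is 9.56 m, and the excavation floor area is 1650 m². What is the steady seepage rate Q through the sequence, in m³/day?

Flow is perpendicular to layering, so the layers act in series and the equivalent K is the thickness-weighted harmonic mean.
Total thickness L = 10.7 + 11.3 = 22.00 m.
Σ(b_i/K_i) = 10.7/0.00672 + 11.3/0.111 = 1694 d.
K_eq = L / Σ(b_i/K_i) = 22.00 / 1694 = 0.01299 m/day.
Q = K_eq · A · (Δh/L) = 0.01299 × 1650 × (9.56/22.00) = 9.311 m³/day.

9.31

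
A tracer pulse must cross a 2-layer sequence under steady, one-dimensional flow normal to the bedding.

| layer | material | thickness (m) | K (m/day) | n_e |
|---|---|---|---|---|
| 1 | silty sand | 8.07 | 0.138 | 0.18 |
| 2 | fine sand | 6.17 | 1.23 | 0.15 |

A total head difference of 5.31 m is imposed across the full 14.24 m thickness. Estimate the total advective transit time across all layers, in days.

28.4

With flow normal to the layers, continuity requires the same specific discharge q through every layer.
Σ(b_i/K_i) = 8.07/0.138 + 6.17/1.23 = 63.49 d.
q = Δh / Σ(b_i/K_i) = 5.31 / 63.49 = 0.08363 m/day.
In each layer the seepage velocity is v_i = q/n_i, so the layer transit time is t_i = b_i·n_i / q:
  layer 1 (silty sand): t_1 = 8.07 × 0.18 / 0.08363 = 17.37 d
  layer 2 (fine sand): t_2 = 6.17 × 0.15 / 0.08363 = 11.07 d
Total t = Σ t_i = 28.44 days.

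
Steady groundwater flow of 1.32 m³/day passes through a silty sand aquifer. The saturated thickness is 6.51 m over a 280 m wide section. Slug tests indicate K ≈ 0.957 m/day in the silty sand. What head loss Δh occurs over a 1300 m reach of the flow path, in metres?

Cross-sectional area A = 280 × 6.51 = 1823 m².
From Q = K·A·i, i = Q / (K·A) = 1.32 / (0.9570 × 1823) = 0.0007567.
Head loss Δh = i · L = 0.0007567 × 1300 = 0.9837 m.

0.984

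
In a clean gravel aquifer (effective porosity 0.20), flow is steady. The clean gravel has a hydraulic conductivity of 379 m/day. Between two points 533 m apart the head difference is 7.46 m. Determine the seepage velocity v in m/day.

Hydraulic gradient i = Δh / L = 7.46 / 533 = 0.01400.
Darcy flux q = K · i = 379.0 × 0.01400 = 5.305 m/day.
Seepage velocity v = q / n_e = 5.305 / 0.20 = 26.52 m/day.

26.5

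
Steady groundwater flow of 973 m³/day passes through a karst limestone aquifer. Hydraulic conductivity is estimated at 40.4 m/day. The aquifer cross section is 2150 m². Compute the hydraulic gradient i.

From Q = K·A·i, i = Q / (K·A) = 973 / (40.40 × 2150) = 0.01120.

0.0112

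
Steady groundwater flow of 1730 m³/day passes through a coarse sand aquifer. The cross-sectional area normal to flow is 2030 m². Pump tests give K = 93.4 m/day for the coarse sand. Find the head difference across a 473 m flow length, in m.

4.32

From Q = K·A·i, i = Q / (K·A) = 1730 / (93.40 × 2030) = 0.009124.
Head loss Δh = i · L = 0.009124 × 473 = 4.316 m.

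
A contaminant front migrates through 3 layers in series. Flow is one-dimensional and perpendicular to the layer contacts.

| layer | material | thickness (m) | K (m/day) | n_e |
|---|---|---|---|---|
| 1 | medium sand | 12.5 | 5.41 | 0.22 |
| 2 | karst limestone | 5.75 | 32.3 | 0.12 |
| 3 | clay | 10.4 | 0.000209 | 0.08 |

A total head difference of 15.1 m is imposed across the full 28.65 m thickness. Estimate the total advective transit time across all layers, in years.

With flow normal to the layers, continuity requires the same specific discharge q through every layer.
Σ(b_i/K_i) = 12.5/5.41 + 5.75/32.3 + 10.4/0.000209 = 49763 d.
q = Δh / Σ(b_i/K_i) = 15.1 / 49763 = 0.0003034 m/day.
In each layer the seepage velocity is v_i = q/n_i, so the layer transit time is t_i = b_i·n_i / q:
  layer 1 (medium sand): t_1 = 12.5 × 0.22 / 0.0003034 = 9063 d
  layer 2 (karst limestone): t_2 = 5.75 × 0.12 / 0.0003034 = 2274 d
  layer 3 (clay): t_3 = 10.4 × 0.08 / 0.0003034 = 2742 d
Total t = Σ t_i = 14079 days = 38.55 years.

38.5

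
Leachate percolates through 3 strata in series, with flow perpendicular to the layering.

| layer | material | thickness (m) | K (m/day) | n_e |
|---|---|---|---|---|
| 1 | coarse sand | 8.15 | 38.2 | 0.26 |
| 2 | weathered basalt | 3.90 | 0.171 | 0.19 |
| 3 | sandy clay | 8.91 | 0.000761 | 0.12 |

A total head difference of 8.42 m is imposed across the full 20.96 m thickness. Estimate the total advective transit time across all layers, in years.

15.0

With flow normal to the layers, continuity requires the same specific discharge q through every layer.
Σ(b_i/K_i) = 8.15/38.2 + 3.90/0.171 + 8.91/0.000761 = 11731 d.
q = Δh / Σ(b_i/K_i) = 8.42 / 11731 = 0.0007177 m/day.
In each layer the seepage velocity is v_i = q/n_i, so the layer transit time is t_i = b_i·n_i / q:
  layer 1 (coarse sand): t_1 = 8.15 × 0.26 / 0.0007177 = 2952 d
  layer 2 (weathered basalt): t_2 = 3.90 × 0.19 / 0.0007177 = 1032 d
  layer 3 (sandy clay): t_3 = 8.91 × 0.12 / 0.0007177 = 1490 d
Total t = Σ t_i = 5474 days = 14.99 years.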